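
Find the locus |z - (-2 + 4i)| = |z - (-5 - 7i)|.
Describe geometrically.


Equal distances means the locus is the perpendicular bisector of z1 and z2.
Midpoint = ((-2+(-5))/2, (4+(-7))/2) = (-3.5000, -1.5000)

Perpendicular bisector through (-3.5000, -1.5000)


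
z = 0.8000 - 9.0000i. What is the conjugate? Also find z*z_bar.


z_bar = 0.8000 + 9.0000i
z*z_bar = 0.8^2 + (-9)^2 = 0.64 + 81 = 81.64

z_bar = 0.8000 + 9.0000i, z*z_bar = 81.64


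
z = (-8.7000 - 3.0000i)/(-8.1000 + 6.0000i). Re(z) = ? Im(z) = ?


Multiply by conjugate: (-8.7000 - 3.0000i)(-8.1000 - 6.0000i) / ((-8.1)^2 + 6^2)
Numerator real = -8.7*(-8.1) - (3)*6 = 52.47
Numerator imag = -3*(-8.1) - (-8.7)*6 = 76.5
Denominator = 101.61
Re(z) = 52.47/101.61 = 0.5164
Im(z) = 76.5/101.61 = 0.7529

Re(z) = 0.5164, Im(z) = 0.7529


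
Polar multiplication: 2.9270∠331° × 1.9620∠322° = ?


r = 2.9270 * 1.9620 = 5.7428
theta = 331° + 322° = 653° = 293° (mod 360)

5.7428 cis(293°)


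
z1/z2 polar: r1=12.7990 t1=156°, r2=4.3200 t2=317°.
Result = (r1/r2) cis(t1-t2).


r = 12.7990 / 4.3200 = 2.9627
theta = 156° - 317° = -161° = 199° (mod 360)

2.9627 cis(199°)


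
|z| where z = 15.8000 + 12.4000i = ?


|z| = sqrt(15.8^2 + 12.4^2) = sqrt(249.64 + 153.76) = sqrt(403.4) = 20.0848

|z| = 20.0848


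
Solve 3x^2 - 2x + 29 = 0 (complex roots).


disc = (-2)^2 - 4*3*29 = 4 - 348 = -344
sqrt(|disc|) = sqrt(344) = 18.5472
Real part = 2/(2*3) = 0.3333
Imag part = 18.5472/(2*3) = 3.0912

0.3333 ± 3.0912i


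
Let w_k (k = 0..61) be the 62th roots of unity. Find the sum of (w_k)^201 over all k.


The roots are w_k = w^k with w = e^(2*pi*i/62), and (w^k)^201 = (w^201)^k.
So S = 1 + u + u^2 + ... + u^(61) with u = w^201.
201 = 3*62 + 15, so 201 is not a multiple of 62: u = (w^62)^3 * w^15 = w^15 ≠ 1 (w is a primitive 62th root), while u^62 = (w^62)^201 = 1.
Geometric series: S = (1 - u^62)/(1 - u) = (1 - 1)/(1 - u) = 0

S = 0


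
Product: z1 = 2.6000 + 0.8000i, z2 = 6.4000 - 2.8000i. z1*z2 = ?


Real = 2.6*6.4 - 0.8*(-2.8) = 16.64 - (-2.24) = 18.88
Imag = 2.6*(-2.8) + 6.4*0.8 = -7.28 + 5.12 = -2.16

18.8800 - 2.1600i


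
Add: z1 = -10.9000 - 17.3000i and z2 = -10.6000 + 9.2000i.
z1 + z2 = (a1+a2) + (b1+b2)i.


Real: -10.9 - 10.6 = -21.5
Imag: -17.3 + 9.2 = -8.1

-21.5000 - 8.1000i


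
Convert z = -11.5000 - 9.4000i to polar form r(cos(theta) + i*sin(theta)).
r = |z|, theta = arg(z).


r = sqrt(132.25+88.36) = sqrt(220.61) = 14.8529
theta = atan2(-9.4, -11.5) = -140.7377 degrees

r = 14.8529, theta = -140.7377 degrees


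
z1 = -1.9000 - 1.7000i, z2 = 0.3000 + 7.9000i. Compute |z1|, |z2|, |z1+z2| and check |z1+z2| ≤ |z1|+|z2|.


|z1| = sqrt((-1.9)^2 + (-1.7)^2) = sqrt(6.5) = 2.5495
|z2| = sqrt(0.3^2 + 7.9^2) = sqrt(62.5) = 7.9057
z1+z2 = -1.6000 + 6.2000i
|z1+z2| = sqrt(41) = 6.4031
|z1|+|z2| = 2.5495 + 7.9057 = 10.4552

|z1+z2| = 6.4031 ≤ |z1|+|z2| = 10.4552 (verified)


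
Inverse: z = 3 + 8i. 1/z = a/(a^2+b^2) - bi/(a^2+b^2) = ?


|z|^2 = 9+64 = 73
1/z = (3 - 8i)/73

1/z = 0.0411 - 0.1096i


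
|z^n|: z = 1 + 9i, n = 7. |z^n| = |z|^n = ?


|z| = sqrt(1+81) = sqrt(82) = 9.0554
|z^7| = |z|^7 = (sqrt(82))^7 = 82^3 * sqrt(82) = 551368*sqrt(82)

|z^7| = 551368*sqrt(82) ≈ 4992849.5928


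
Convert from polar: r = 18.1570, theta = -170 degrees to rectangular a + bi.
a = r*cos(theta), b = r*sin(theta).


a = 18.1570*cos(-170°) = 18.1570*(-0.98481) = -17.8812
b = 18.1570*sin(-170°) = 18.1570*(-0.173648) = -3.1529

-17.8812 - 3.1529i


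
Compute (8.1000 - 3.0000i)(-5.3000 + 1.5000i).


Real = 8.1*(-5.3) - (-3)*1.5 = -42.93 - (-4.5) = -38.43
Imag = 8.1*1.5 - (5.3)*(-3) = 12.15 + 15.9 = 28.05

-38.4300 + 28.0500i


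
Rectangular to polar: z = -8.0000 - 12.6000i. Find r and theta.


r = sqrt(64+158.76) = sqrt(222.76) = 14.9251
theta = atan2(-12.6, -8) = -122.4123 degrees

r = 14.9251, theta = -122.4123 degrees


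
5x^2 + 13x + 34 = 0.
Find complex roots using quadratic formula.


disc = 13^2 - 4*5*34 = 169 - 680 = -511
sqrt(|disc|) = sqrt(511) = 22.6053
Real part = -13/(2*5) = -1.3000
Imag part = 22.6053/(2*5) = 2.2605

-1.3000 ± 2.2605i


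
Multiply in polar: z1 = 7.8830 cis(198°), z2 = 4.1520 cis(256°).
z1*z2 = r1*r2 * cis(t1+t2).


r = 7.8830 * 4.1520 = 32.7302
theta = 198° + 256° = 454° = 94° (mod 360)

32.7302 cis(94°)


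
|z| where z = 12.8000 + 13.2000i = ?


|z| = sqrt(12.8^2 + 13.2^2) = sqrt(163.84 + 174.24) = sqrt(338.08) = 18.3870

|z| = 18.3870


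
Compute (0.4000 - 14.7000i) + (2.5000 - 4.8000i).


Real: 0.4 + 2.5 = 2.9
Imag: -14.7 - 4.8 = -19.5

2.9000 - 19.5000i


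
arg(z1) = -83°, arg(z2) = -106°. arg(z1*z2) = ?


arg(z1*z2) = -83° - 106° = -189°
Normalized to (-180°, 180°]: 171°

171°


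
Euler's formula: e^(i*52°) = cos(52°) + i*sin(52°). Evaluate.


cos(52°) = 0.6157
sin(52°) = 0.7880

e^(i*52°) = 0.6157 + 0.7880i


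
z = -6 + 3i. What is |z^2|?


|z| = sqrt(36+9) = sqrt(45) = 6.7082
|z^2| = |z|^2 = (sqrt(45))^2 = 45

|z^2| = 45


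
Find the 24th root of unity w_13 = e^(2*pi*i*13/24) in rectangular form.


Angle = 360*13/24 = 195°
a = cos(195°) = -0.9659
b = sin(195°) = -0.2588

-0.9659 - 0.2588i


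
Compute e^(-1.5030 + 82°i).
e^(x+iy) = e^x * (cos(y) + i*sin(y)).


e^-1.5030 = 0.2225
cos(82°) = 0.1392
sin(82°) = 0.9903
Real = 0.2225*0.1392 = 0.0310
Imag = 0.2225*0.9903 = 0.2203

0.0310 + 0.2203i


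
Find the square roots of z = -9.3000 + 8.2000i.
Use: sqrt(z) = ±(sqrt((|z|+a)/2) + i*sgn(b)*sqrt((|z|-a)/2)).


|z| = sqrt(86.49+67.24) = 12.3988
sqrt((|z|+a)/2) = sqrt((12.3988+(-9.3))/2) = sqrt(1.5494) = 1.2447
sqrt((|z|-a)/2) = sqrt((12.3988-(-9.3))/2) = sqrt(10.8494) = 3.2938

±(1.2447 + 3.2938i) i.e. 1.2447 + 3.2938i and -1.2447 - 3.2938i


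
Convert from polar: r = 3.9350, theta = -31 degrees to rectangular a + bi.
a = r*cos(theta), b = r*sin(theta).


a = 3.9350*cos(-31°) = 3.9350*0.85717 = 3.3730
b = 3.9350*sin(-31°) = 3.9350*(-0.51504) = -2.0267

3.3730 - 2.0267i


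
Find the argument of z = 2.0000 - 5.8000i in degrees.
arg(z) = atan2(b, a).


Re = 2, Im = -5.8
arg = atan2(-5.8, 2) = -70.9744 degrees

arg(z) = -70.9744 degrees


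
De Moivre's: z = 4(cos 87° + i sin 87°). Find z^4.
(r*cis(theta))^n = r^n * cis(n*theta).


r^4 = 4^4 = 256
n*theta = 4*87° = 348° = 348° (mod 360)
a = 256*cos(348°) = 250.4058
b = 256*sin(348°) = -53.2254

256 cis(348°) = 250.4058 - 53.2254i


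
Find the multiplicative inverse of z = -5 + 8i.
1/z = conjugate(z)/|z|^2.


|z|^2 = 25+64 = 89
1/z = (-5 - 8i)/89

1/z = -0.0562 - 0.0899i


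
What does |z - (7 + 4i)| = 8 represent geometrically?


|z - z0| = r is a circle with center z0 and radius r.
Center = (7, 4), radius = 8

Circle with center (7, 4) and radius 8


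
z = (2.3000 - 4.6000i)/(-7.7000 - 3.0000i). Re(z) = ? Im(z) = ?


Multiply by conjugate: (2.3000 - 4.6000i)(-7.7000 + 3.0000i) / ((-7.7)^2 + (-3)^2)
Numerator real = 2.3*(-7.7) - (4.6)*(-3) = -3.91
Numerator imag = -4.6*(-7.7) - 2.3*(-3) = 42.32
Denominator = 68.29
Re(z) = -3.91/68.29 = -0.0573
Im(z) = 42.32/68.29 = 0.6197

Re(z) = -0.0573, Im(z) = 0.6197


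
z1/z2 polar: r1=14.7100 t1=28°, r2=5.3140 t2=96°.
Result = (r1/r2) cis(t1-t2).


r = 14.7100 / 5.3140 = 2.7682
theta = 28° - 96° = -68° = 292° (mod 360)

2.7682 cis(292°)


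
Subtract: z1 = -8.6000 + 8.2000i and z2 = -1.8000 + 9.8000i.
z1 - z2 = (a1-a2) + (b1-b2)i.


Real: -8.6 + 1.8 = -6.8
Imag: 8.2 - 9.8 = -1.6

-6.8000 - 1.6000i


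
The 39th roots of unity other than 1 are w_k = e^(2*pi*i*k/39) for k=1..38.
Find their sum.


With w = e^(2*pi*i/39), all 39 of the 39th roots of unity w^0 = 1, w, ..., w^(38) sum to 0: 1 + w + ... + w^(38) = (1 - w^39)/(1 - w) = 0 since w^39 = 1, w ≠ 1.
Removing the root 1: w + w^2 + ... + w^(38) = 0 - 1 = -1

Sum = -1


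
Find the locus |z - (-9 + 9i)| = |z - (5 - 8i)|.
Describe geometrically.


Equal distances means the locus is the perpendicular bisector of z1 and z2.
Midpoint = ((-9+5)/2, (9+(-8))/2) = (-2.0000, 0.5000)

Perpendicular bisector through (-2.0000, 0.5000)


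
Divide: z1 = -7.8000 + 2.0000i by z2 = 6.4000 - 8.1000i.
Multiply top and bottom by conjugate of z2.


Conjugate of z2 = 6.4000 + 8.1000i
Numerator: (-7.8000 + 2.0000i)(6.4000 + 8.1000i) = -66.1200 - 50.3800i
Denominator: 6.4^2 + (-8.1)^2 = 106.57
Result = (-66.1200 - 50.3800i)/106.57

-0.6204 - 0.4727i


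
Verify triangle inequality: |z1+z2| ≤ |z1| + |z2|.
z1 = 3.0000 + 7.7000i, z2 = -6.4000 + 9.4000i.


|z1| = sqrt(3^2 + 7.7^2) = sqrt(68.29) = 8.2638
|z2| = sqrt((-6.4)^2 + 9.4^2) = sqrt(129.32) = 11.3719
z1+z2 = -3.4000 + 17.1000i
|z1+z2| = sqrt(303.97) = 17.4347
|z1|+|z2| = 8.2638 + 11.3719 = 19.6357

|z1+z2| = 17.4347 ≤ |z1|+|z2| = 19.6357 (verified)


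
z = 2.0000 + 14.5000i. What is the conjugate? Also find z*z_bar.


z_bar = 2.0000 - 14.5000i
z*z_bar = 2^2 + 14.5^2 = 4 + 210.25 = 214.25

z_bar = 2.0000 - 14.5000i, z*z_bar = 214.25


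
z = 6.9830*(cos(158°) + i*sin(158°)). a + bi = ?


a = 6.9830*cos(158°) = 6.9830*(-0.92718) = -6.4745
b = 6.9830*sin(158°) = 6.9830*0.37461 = 2.6159

-6.4745 + 2.6159i


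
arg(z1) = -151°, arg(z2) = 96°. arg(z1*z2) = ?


arg(z1*z2) = -151° + 96° = -55°
Normalized to (-180°, 180°]: -55°

-55°


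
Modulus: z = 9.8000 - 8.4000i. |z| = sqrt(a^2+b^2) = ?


|z| = sqrt(9.8^2 + (-8.4)^2) = sqrt(96.04 + 70.56) = sqrt(166.6) = 12.9074

|z| = 12.9074


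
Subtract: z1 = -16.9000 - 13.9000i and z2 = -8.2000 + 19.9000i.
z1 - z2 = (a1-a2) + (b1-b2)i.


Real: -16.9 + 8.2 = -8.7
Imag: -13.9 - 19.9 = -33.8

-8.7000 - 33.8000i


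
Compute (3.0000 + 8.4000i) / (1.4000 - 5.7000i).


Conjugate of z2 = 1.4000 + 5.7000i
Numerator: (3.0000 + 8.4000i)(1.4000 + 5.7000i) = -43.6800 + 28.8600i
Denominator: 1.4^2 + (-5.7)^2 = 34.45
Result = (-43.6800 + 28.8600i)/34.45

-1.2679 + 0.8377i


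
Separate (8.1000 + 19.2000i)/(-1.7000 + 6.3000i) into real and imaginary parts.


Multiply by conjugate: (8.1000 + 19.2000i)(-1.7000 - 6.3000i) / ((-1.7)^2 + 6.3^2)
Numerator real = 8.1*(-1.7) + 19.2*6.3 = 107.19
Numerator imag = 19.2*(-1.7) - 8.1*6.3 = -83.67
Denominator = 42.58
Re(z) = 107.19/42.58 = 2.5174
Im(z) = -83.67/42.58 = -1.9650

Re(z) = 2.5174, Im(z) = -1.9650


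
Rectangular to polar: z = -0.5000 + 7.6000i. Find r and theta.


r = sqrt(0.25+57.76) = sqrt(58.01) = 7.6164
theta = atan2(7.6, -0.5) = 93.7640 degrees

r = 7.6164, theta = 93.7640 degrees


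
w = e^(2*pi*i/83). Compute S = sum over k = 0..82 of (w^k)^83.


The roots are w_k = w^k with w = e^(2*pi*i/83), and (w^k)^83 = (w^83)^k.
So S = 1 + u + u^2 + ... + u^(82) with u = w^83.
83 = 1*83 + 0, so 83 is a multiple of 83 and u = (w^83)^1 = 1.
Every one of the 83 terms equals 1: S = 83

S = 83


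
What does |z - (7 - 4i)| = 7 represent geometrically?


|z - z0| = r is a circle with center z0 and radius r.
Center = (7, -4), radius = 7

Circle with center (7, -4) and radius 7


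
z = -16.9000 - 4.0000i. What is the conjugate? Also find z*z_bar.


z_bar = -16.9000 + 4.0000i
z*z_bar = (-16.9)^2 + (-4)^2 = 285.61 + 16 = 301.61

z_bar = -16.9000 + 4.0000i, z*z_bar = 301.61


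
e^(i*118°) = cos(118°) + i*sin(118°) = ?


cos(118°) = -0.4695
sin(118°) = 0.8829

e^(i*118°) = -0.4695 + 0.8829i


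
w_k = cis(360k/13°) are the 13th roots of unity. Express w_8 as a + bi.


Angle = 360*8/13 = 221.5385°
a = cos(221.5385°) = -0.7485
b = sin(221.5385°) = -0.6631

-0.7485 - 0.6631i


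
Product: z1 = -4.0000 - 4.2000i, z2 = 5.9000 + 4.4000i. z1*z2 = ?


Real = -4*5.9 - (-4.2)*4.4 = -23.6 - (-18.48) = -5.12
Imag = -4*4.4 + 5.9*(-4.2) = -17.6 - (24.78) = -42.38

-5.1200 - 42.3800i


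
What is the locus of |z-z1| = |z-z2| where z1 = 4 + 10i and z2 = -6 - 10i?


Equal distances means the locus is the perpendicular bisector of z1 and z2.
Midpoint = ((4+(-6))/2, (10+(-10))/2) = (-1.0000, 0)

Perpendicular bisector through (-1.0000, 0)


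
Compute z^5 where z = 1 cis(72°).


r^5 = 1^5 = 1
n*theta = 5*72° = 360° = 0° (mod 360)
a = 1*cos(0°) = 1.0000
b = 1*sin(0°) = 0

1 cis(0°) = 1.0000 + 0i


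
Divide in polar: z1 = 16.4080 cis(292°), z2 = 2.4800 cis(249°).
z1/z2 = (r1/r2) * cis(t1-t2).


r = 16.4080 / 2.4800 = 6.6161
theta = 292° - 249° = 43° = 43° (mod 360)

6.6161 cis(43°)


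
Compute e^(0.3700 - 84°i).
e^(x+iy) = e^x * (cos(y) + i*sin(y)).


e^0.3700 = 1.4477
cos(-84°) = 0.1045
sin(-84°) = -0.99452
Real = 1.4477*0.1045 = 0.1513
Imag = 1.4477*(-0.99452) = -1.4398

0.1513 - 1.4398i


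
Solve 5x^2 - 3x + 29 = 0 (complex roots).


disc = (-3)^2 - 4*5*29 = 9 - 580 = -571
sqrt(|disc|) = sqrt(571) = 23.8956
Real part = 3/(2*5) = 0.3000
Imag part = 23.8956/(2*5) = 2.3896

0.3000 ± 2.3896i


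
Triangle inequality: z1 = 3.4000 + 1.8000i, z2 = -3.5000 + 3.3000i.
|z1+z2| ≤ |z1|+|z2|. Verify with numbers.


|z1| = sqrt(3.4^2 + 1.8^2) = sqrt(14.8) = 3.8471
|z2| = sqrt((-3.5)^2 + 3.3^2) = sqrt(23.14) = 4.8104
z1+z2 = -0.1000 + 5.1000i
|z1+z2| = sqrt(26.02) = 5.1010
|z1|+|z2| = 3.8471 + 4.8104 = 8.6575

|z1+z2| = 5.1010 ≤ |z1|+|z2| = 8.6575 (verified)


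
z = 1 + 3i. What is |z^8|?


|z| = sqrt(1+9) = sqrt(10) = 3.1623
|z^8| = |z|^8 = (sqrt(10))^8 = 10^4 = 10000

|z^8| = 10000


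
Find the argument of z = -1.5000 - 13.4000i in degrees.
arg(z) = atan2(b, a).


Re = -1.5, Im = -13.4
arg = atan2(-13.4, -1.5) = -96.3871 degrees

arg(z) = -96.3871 degrees


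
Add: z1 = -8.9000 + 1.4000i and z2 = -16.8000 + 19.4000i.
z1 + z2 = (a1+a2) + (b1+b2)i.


Real: -8.9 - 16.8 = -25.7
Imag: 1.4 + 19.4 = 20.8

-25.7000 + 20.8000i


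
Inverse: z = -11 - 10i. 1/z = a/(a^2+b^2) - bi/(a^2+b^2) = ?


|z|^2 = 121+100 = 221
1/z = (-11 + 10i)/221

1/z = -0.0498 + 0.0452i


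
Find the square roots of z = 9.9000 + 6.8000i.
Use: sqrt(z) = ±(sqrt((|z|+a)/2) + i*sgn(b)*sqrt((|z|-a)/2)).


|z| = sqrt(98.01+46.24) = 12.0104
sqrt((|z|+a)/2) = sqrt((12.0104+9.9)/2) = sqrt(10.9552) = 3.3099
sqrt((|z|-a)/2) = sqrt((12.0104-9.9)/2) = sqrt(1.0552) = 1.0272

±(3.3099 + 1.0272i) i.e. 3.3099 + 1.0272i and -3.3099 - 1.0272i


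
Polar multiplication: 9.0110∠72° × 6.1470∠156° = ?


r = 9.0110 * 6.1470 = 55.3906
theta = 72° + 156° = 228° = 228° (mod 360)

55.3906 cis(228°)


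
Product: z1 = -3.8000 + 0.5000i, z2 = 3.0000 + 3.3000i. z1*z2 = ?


Real = -3.8*3 - 0.5*3.3 = -11.4 - 1.65 = -13.05
Imag = -3.8*3.3 + 3*0.5 = -12.54 + 1.5 = -11.04

-13.0500 - 11.0400i


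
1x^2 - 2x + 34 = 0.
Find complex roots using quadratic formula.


disc = (-2)^2 - 4*1*34 = 4 - 136 = -132
sqrt(|disc|) = sqrt(132) = 11.4891
Real part = 2/(2*1) = 1.0000
Imag part = 11.4891/(2*1) = 5.7446

1.0000 ± 5.7446i


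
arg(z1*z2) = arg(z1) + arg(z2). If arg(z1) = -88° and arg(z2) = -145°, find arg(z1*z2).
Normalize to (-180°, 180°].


arg(z1*z2) = -88° - 145° = -233°
Normalized to (-180°, 180°]: 127°

127°


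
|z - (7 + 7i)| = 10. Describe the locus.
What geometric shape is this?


|z - z0| = r is a circle with center z0 and radius r.
Center = (7, 7), radius = 10

Circle with center (7, 7) and radius 10


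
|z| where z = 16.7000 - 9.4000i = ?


|z| = sqrt(16.7^2 + (-9.4)^2) = sqrt(278.89 + 88.36) = sqrt(367.25) = 19.1638

|z| = 19.1638


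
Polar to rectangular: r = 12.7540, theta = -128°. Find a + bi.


a = 12.7540*cos(-128°) = 12.7540*(-0.61566) = -7.8521
b = 12.7540*sin(-128°) = 12.7540*(-0.78801) = -10.0503

-7.8521 - 10.0503i


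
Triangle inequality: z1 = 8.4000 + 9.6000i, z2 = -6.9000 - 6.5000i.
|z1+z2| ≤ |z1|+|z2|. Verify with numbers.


|z1| = sqrt(8.4^2 + 9.6^2) = sqrt(162.72) = 12.7562
|z2| = sqrt((-6.9)^2 + (-6.5)^2) = sqrt(89.86) = 9.4795
z1+z2 = 1.5000 + 3.1000i
|z1+z2| = sqrt(11.86) = 3.4438
|z1|+|z2| = 12.7562 + 9.4795 = 22.2357

|z1+z2| = 3.4438 ≤ |z1|+|z2| = 22.2357 (verified)


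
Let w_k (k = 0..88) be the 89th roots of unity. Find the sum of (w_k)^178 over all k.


The roots are w_k = w^k with w = e^(2*pi*i/89), and (w^k)^178 = (w^178)^k.
So S = 1 + u + u^2 + ... + u^(88) with u = w^178.
178 = 2*89 + 0, so 178 is a multiple of 89 and u = (w^89)^2 = 1.
Every one of the 89 terms equals 1: S = 89

S = 89


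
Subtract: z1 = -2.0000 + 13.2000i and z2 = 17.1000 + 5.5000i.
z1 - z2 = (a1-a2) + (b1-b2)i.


Real: -2 - 17.1 = -19.1
Imag: 13.2 - 5.5 = 7.7

-19.1000 + 7.7000i


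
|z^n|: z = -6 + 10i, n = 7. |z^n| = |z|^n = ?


|z| = sqrt(36+100) = sqrt(136) = 11.6619
|z^7| = |z|^7 = (sqrt(136))^7 = 136^3 * sqrt(136) = 2515456*sqrt(136)

|z^7| = 2515456*sqrt(136) ≈ 29335005.8592


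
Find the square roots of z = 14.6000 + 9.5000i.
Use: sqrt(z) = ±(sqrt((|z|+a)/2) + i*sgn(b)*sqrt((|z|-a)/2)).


|z| = sqrt(213.16+90.25) = 17.4187
sqrt((|z|+a)/2) = sqrt((17.4187+14.6)/2) = sqrt(16.0093) = 4.0012
sqrt((|z|-a)/2) = sqrt((17.4187-14.6)/2) = sqrt(1.4093) = 1.1872

±(4.0012 + 1.1872i) i.e. 4.0012 + 1.1872i and -4.0012 - 1.1872i


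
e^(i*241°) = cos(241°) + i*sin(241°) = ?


cos(241°) = -0.4848
sin(241°) = -0.8746

e^(i*241°) = -0.4848 - 0.8746i


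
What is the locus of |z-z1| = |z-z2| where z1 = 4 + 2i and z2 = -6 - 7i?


Equal distances means the locus is the perpendicular bisector of z1 and z2.
Midpoint = ((4+(-6))/2, (2+(-7))/2) = (-1.0000, -2.5000)

Perpendicular bisector through (-1.0000, -2.5000)


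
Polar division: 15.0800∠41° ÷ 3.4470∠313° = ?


r = 15.0800 / 3.4470 = 4.3748
theta = 41° - 313° = -272° = 88° (mod 360)

4.3748 cis(88°)


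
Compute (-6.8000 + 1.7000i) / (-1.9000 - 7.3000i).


Conjugate of z2 = -1.9000 + 7.3000i
Numerator: (-6.8000 + 1.7000i)(-1.9000 + 7.3000i) = 0.5100 - 52.8700i
Denominator: (-1.9)^2 + (-7.3)^2 = 56.9
Result = (0.5100 - 52.8700i)/56.9

0.0090 - 0.9292i


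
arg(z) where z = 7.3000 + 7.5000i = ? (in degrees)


Re = 7.3, Im = 7.5
arg = atan2(7.5, 7.3) = 45.7742 degrees

arg(z) = 45.7742 degrees


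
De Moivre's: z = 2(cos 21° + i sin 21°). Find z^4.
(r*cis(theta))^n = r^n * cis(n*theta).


r^4 = 2^4 = 16
n*theta = 4*21° = 84° = 84° (mod 360)
a = 16*cos(84°) = 1.6725
b = 16*sin(84°) = 15.9124

16 cis(84°) = 1.6725 + 15.9124i


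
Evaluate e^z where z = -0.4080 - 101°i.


e^-0.4080 = 0.6650
cos(-101°) = -0.1908
sin(-101°) = -0.9816
Real = 0.6650*(-0.1908) = -0.1269
Imag = 0.6650*(-0.9816) = -0.6528

-0.1269 - 0.6528i


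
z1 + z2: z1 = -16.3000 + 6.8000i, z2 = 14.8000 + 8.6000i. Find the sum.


Real: -16.3 + 14.8 = -1.5
Imag: 6.8 + 8.6 = 15.4

-1.5000 + 15.4000i


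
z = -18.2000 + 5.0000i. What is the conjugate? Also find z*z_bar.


z_bar = -18.2000 - 5.0000i
z*z_bar = (-18.2)^2 + 5^2 = 331.24 + 25 = 356.24

z_bar = -18.2000 - 5.0000i, z*z_bar = 356.24


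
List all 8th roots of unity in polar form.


The 8th roots of unity are cis(360k/8°) for k=0..7
Angle step = 360/8 = 45°
Primitive root: cis(45°)
Primitive root = 0.7071 + 0.7071i

8 roots at angles: 0°, 45°, 90°, 135°, 180°, 225°, 270°, 315°


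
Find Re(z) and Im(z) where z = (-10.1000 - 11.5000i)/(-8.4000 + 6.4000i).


Multiply by conjugate: (-10.1000 - 11.5000i)(-8.4000 - 6.4000i) / ((-8.4)^2 + 6.4^2)
Numerator real = -10.1*(-8.4) - (11.5)*6.4 = 11.24
Numerator imag = -11.5*(-8.4) - (-10.1)*6.4 = 161.24
Denominator = 111.52
Re(z) = 11.24/111.52 = 0.1008
Im(z) = 161.24/111.52 = 1.4458

Re(z) = 0.1008, Im(z) = 1.4458


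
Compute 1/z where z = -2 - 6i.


|z|^2 = 4+36 = 40
1/z = (-2 + 6i)/40

1/z = -0.0500 + 0.1500i


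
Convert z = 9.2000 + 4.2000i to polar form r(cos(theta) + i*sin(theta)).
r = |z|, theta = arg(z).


r = sqrt(84.64+17.64) = sqrt(102.28) = 10.1134
theta = atan2(4.2, 9.2) = 24.5377 degrees

r = 10.1134, theta = 24.5377 degrees


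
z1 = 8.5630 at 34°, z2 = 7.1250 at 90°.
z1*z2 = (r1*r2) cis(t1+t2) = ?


r = 8.5630 * 7.1250 = 61.0114
theta = 34° + 90° = 124° = 124° (mod 360)

61.0114 cis(124°)


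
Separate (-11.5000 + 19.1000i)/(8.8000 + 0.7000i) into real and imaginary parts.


Multiply by conjugate: (-11.5000 + 19.1000i)(8.8000 - 0.7000i) / (8.8^2 + 0.7^2)
Numerator real = -11.5*8.8 + 19.1*0.7 = -87.83
Numerator imag = 19.1*8.8 - (-11.5)*0.7 = 176.13
Denominator = 77.93
Re(z) = -87.83/77.93 = -1.1270
Im(z) = 176.13/77.93 = 2.2601

Re(z) = -1.1270, Im(z) = 2.2601


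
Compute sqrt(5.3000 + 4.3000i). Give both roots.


|z| = sqrt(28.09+18.49) = 6.8250
sqrt((|z|+a)/2) = sqrt((6.8250+5.3)/2) = sqrt(6.0625) = 2.4622
sqrt((|z|-a)/2) = sqrt((6.8250-5.3)/2) = sqrt(0.7625) = 0.8732

±(2.4622 + 0.8732i) i.e. 2.4622 + 0.8732i and -2.4622 - 0.8732i


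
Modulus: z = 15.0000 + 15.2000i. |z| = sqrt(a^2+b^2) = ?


|z| = sqrt(15^2 + 15.2^2) = sqrt(225 + 231.04) = sqrt(456.04) = 21.3551

|z| = 21.3551


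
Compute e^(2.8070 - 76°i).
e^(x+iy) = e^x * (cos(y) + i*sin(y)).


e^2.8070 = 16.5602
cos(-76°) = 0.241922
sin(-76°) = -0.970296
Real = 16.5602*0.241922 = 4.0063
Imag = 16.5602*(-0.970296) = -16.0683

4.0063 - 16.0683i


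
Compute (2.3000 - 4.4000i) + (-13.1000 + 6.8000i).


Real: 2.3 - 13.1 = -10.8
Imag: -4.4 + 6.8 = 2.4

-10.8000 + 2.4000i


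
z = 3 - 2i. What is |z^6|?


|z| = sqrt(9+4) = sqrt(13) = 3.6056
|z^6| = |z|^6 = (sqrt(13))^6 = 13^3 = 2197

|z^6| = 2197


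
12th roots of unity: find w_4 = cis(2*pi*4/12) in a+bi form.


Angle = 360*4/12 = 120°
a = cos(120°) = -0.5000
b = sin(120°) = 0.8660

-0.5000 + 0.8660i


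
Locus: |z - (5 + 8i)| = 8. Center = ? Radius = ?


|z - z0| = r is a circle with center z0 and radius r.
Center = (5, 8), radius = 8

Circle with center (5, 8) and radius 8


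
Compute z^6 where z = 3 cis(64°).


r^6 = 3^6 = 729
n*theta = 6*64° = 384° = 24° (mod 360)
a = 729*cos(24°) = 665.9746
b = 729*sin(24°) = 296.5110

729 cis(24°) = 665.9746 + 296.5110i


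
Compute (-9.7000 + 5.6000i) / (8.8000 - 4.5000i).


Conjugate of z2 = 8.8000 + 4.5000i
Numerator: (-9.7000 + 5.6000i)(8.8000 + 4.5000i) = -110.5600 + 5.6300i
Denominator: 8.8^2 + (-4.5)^2 = 97.69
Result = (-110.5600 + 5.6300i)/97.69

-1.1317 + 0.0576i


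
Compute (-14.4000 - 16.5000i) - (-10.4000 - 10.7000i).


Real: -14.4 + 10.4 = -4
Imag: -16.5 + 10.7 = -5.8

-4.0000 - 5.8000i


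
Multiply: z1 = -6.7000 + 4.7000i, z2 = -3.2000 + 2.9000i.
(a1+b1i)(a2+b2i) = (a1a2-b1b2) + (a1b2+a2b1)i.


Real = -6.7*(-3.2) - 4.7*2.9 = 21.44 - 13.63 = 7.81
Imag = -6.7*2.9 - (3.2)*4.7 = -19.43 - (15.04) = -34.47

7.8100 - 34.4700i


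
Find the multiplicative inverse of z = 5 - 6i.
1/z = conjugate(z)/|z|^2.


|z|^2 = 25+36 = 61
1/z = (5 + 6i)/61

1/z = 0.0820 + 0.0984i


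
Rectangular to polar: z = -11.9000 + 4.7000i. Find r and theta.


r = sqrt(141.61+22.09) = sqrt(163.7) = 12.7945
theta = atan2(4.7, -11.9) = 158.4481 degrees

r = 12.7945, theta = 158.4481 degrees


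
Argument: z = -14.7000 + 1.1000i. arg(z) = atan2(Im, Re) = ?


Re = -14.7, Im = 1.1
arg = atan2(1.1, -14.7) = 175.7205 degrees

arg(z) = 175.7205 degrees


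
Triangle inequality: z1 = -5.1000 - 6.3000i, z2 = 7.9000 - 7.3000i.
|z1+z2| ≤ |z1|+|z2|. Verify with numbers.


|z1| = sqrt((-5.1)^2 + (-6.3)^2) = sqrt(65.7) = 8.1056
|z2| = sqrt(7.9^2 + (-7.3)^2) = sqrt(115.7) = 10.7564
z1+z2 = 2.8000 - 13.6000i
|z1+z2| = sqrt(192.8) = 13.8852
|z1|+|z2| = 8.1056 + 10.7564 = 18.8620

|z1+z2| = 13.8852 ≤ |z1|+|z2| = 18.8620 (verified)


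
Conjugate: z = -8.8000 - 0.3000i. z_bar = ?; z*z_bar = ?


z_bar = -8.8000 + 0.3000i
z*z_bar = (-8.8)^2 + (-0.3)^2 = 77.44 + 0.09 = 77.53

z_bar = -8.8000 + 0.3000i, z*z_bar = 77.53


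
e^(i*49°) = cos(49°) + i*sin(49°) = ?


cos(49°) = 0.6561
sin(49°) = 0.7547

e^(i*49°) = 0.6561 + 0.7547i


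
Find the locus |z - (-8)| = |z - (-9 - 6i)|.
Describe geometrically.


Equal distances means the locus is the perpendicular bisector of z1 and z2.
Midpoint = ((-8+(-9))/2, (0+(-6))/2) = (-8.5000, -3.0000)

Perpendicular bisector through (-8.5000, -3.0000)


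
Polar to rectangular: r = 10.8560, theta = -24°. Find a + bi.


a = 10.8560*cos(-24°) = 10.8560*0.913545 = 9.9174
b = 10.8560*sin(-24°) = 10.8560*(-0.406737) = -4.4155

9.9174 - 4.4155i


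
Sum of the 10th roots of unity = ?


The sum of all 10th roots of unity is 0.
Geometric series: (1 - w^10)/(1 - w) = (1-1)/(1-w) = 0 since w^10 = 1, w ≠ 1.
Alternatively: coefficient of z^9 in z^10 - 1 is 0.

0


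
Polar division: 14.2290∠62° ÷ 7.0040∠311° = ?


r = 14.2290 / 7.0040 = 2.0316
theta = 62° - 311° = -249° = 111° (mod 360)

2.0316 cis(111°)


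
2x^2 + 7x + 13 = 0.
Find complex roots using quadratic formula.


disc = 7^2 - 4*2*13 = 49 - 104 = -55
sqrt(|disc|) = sqrt(55) = 7.4162
Real part = -7/(2*2) = -1.7500
Imag part = 7.4162/(2*2) = 1.8540

-1.7500 ± 1.8540i


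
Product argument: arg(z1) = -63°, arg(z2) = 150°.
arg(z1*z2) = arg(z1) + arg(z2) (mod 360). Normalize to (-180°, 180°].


arg(z1*z2) = -63° + 150° = 87°
Normalized to (-180°, 180°]: 87°

87°


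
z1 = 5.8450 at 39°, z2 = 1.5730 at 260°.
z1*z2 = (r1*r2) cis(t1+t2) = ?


r = 5.8450 * 1.5730 = 9.1942
theta = 39° + 260° = 299° = 299° (mod 360)

9.1942 cis(299°)


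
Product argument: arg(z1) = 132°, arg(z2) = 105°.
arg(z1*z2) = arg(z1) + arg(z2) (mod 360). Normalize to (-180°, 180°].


arg(z1*z2) = 132° + 105° = 237°
Normalized to (-180°, 180°]: -123°

-123°


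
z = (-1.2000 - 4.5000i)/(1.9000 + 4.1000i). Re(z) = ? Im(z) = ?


Multiply by conjugate: (-1.2000 - 4.5000i)(1.9000 - 4.1000i) / (1.9^2 + 4.1^2)
Numerator real = -1.2*1.9 - (4.5)*4.1 = -20.73
Numerator imag = -4.5*1.9 - (-1.2)*4.1 = -3.63
Denominator = 20.42
Re(z) = -20.73/20.42 = -1.0152
Im(z) = -3.63/20.42 = -0.1778

Re(z) = -1.0152, Im(z) = -0.1778


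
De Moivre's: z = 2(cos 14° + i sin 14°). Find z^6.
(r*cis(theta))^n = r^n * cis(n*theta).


r^6 = 2^6 = 64
n*theta = 6*14° = 84° = 84° (mod 360)
a = 64*cos(84°) = 6.6898
b = 64*sin(84°) = 63.6494

64 cis(84°) = 6.6898 + 63.6494i


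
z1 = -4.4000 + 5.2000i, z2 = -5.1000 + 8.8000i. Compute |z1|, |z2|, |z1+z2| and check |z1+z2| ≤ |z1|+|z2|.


|z1| = sqrt((-4.4)^2 + 5.2^2) = sqrt(46.4) = 6.8118
|z2| = sqrt((-5.1)^2 + 8.8^2) = sqrt(103.45) = 10.1710
z1+z2 = -9.5000 + 14.0000i
|z1+z2| = sqrt(286.25) = 16.9189
|z1|+|z2| = 6.8118 + 10.1710 = 16.9828

|z1+z2| = 16.9189 ≤ |z1|+|z2| = 16.9828 (verified)


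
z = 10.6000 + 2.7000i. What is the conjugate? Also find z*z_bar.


z_bar = 10.6000 - 2.7000i
z*z_bar = 10.6^2 + 2.7^2 = 112.36 + 7.29 = 119.65

z_bar = 10.6000 - 2.7000i, z*z_bar = 119.65


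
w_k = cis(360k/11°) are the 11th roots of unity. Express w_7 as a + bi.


Angle = 360*7/11 = 229.0909°
a = cos(229.0909°) = -0.6549
b = sin(229.0909°) = -0.7557

-0.6549 - 0.7557i


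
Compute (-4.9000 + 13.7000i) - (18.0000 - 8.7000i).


Real: -4.9 - 18 = -22.9
Imag: 13.7 + 8.7 = 22.4

-22.9000 + 22.4000i


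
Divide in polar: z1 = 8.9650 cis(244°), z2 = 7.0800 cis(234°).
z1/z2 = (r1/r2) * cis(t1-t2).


r = 8.9650 / 7.0800 = 1.2662
theta = 244° - 234° = 10° = 10° (mod 360)

1.2662 cis(10°)


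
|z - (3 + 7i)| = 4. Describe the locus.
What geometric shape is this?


|z - z0| = r is a circle with center z0 and radius r.
Center = (3, 7), radius = 4

Circle with center (3, 7) and radius 4


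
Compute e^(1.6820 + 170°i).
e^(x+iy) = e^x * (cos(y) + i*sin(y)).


e^1.6820 = 5.3763
cos(170°) = -0.9848
sin(170°) = 0.17365
Real = 5.3763*(-0.9848) = -5.2946
Imag = 5.3763*0.17365 = 0.9336

-5.2946 + 0.9336i


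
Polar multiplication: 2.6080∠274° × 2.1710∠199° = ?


r = 2.6080 * 2.1710 = 5.6620
theta = 274° + 199° = 473° = 113° (mod 360)

5.6620 cis(113°)


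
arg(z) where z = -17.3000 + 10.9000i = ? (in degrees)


Re = -17.3, Im = 10.9
arg = atan2(10.9, -17.3) = 147.7867 degrees

arg(z) = 147.7867 degrees


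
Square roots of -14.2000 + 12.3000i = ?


|z| = sqrt(201.64+151.29) = 18.7864
sqrt((|z|+a)/2) = sqrt((18.7864+(-14.2))/2) = sqrt(2.2932) = 1.5143
sqrt((|z|-a)/2) = sqrt((18.7864-(-14.2))/2) = sqrt(16.4932) = 4.0612

±(1.5143 + 4.0612i) i.e. 1.5143 + 4.0612i and -1.5143 - 4.0612i


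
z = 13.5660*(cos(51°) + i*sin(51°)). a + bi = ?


a = 13.5660*cos(51°) = 13.5660*0.62932 = 8.5374
b = 13.5660*sin(51°) = 13.5660*0.77715 = 10.5428

8.5374 + 10.5428i


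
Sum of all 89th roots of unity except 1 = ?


With w = e^(2*pi*i/89), all 89 of the 89th roots of unity w^0 = 1, w, ..., w^(88) sum to 0: 1 + w + ... + w^(88) = (1 - w^89)/(1 - w) = 0 since w^89 = 1, w ≠ 1.
Removing the root 1: w + w^2 + ... + w^(88) = 0 - 1 = -1

Sum = -1


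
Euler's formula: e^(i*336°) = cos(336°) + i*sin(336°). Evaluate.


cos(336°) = 0.9135
sin(336°) = -0.4067

e^(i*336°) = 0.9135 - 0.4067i


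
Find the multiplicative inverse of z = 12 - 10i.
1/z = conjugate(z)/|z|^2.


|z|^2 = 144+100 = 244
1/z = (12 + 10i)/244

1/z = 0.0492 + 0.0410i


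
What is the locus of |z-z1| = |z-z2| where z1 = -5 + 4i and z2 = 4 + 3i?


Equal distances means the locus is the perpendicular bisector of z1 and z2.
Midpoint = ((-5+4)/2, (4+3)/2) = (-0.5000, 3.5000)

Perpendicular bisector through (-0.5000, 3.5000)


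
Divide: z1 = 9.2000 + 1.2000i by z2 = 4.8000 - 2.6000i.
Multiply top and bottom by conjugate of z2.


Conjugate of z2 = 4.8000 + 2.6000i
Numerator: (9.2000 + 1.2000i)(4.8000 + 2.6000i) = 41.0400 + 29.6800i
Denominator: 4.8^2 + (-2.6)^2 = 29.8
Result = (41.0400 + 29.6800i)/29.8

1.3772 + 0.9960i


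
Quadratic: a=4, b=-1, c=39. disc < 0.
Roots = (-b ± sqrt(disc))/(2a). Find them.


disc = (-1)^2 - 4*4*39 = 1 - 624 = -623
sqrt(|disc|) = sqrt(623) = 24.9600
Real part = 1/(2*4) = 0.1250
Imag part = 24.9600/(2*4) = 3.1200

0.1250 ± 3.1200i


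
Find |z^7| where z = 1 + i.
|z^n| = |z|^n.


|z| = sqrt(1+1) = sqrt(2) = 1.4142
|z^7| = |z|^7 = (sqrt(2))^7 = 2^3 * sqrt(2) = 8*sqrt(2)

|z^7| = 8*sqrt(2) ≈ 11.3137


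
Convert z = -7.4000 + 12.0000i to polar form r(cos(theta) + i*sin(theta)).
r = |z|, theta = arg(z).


r = sqrt(54.76+144) = sqrt(198.76) = 14.0982
theta = atan2(12, -7.4) = 121.6608 degrees

r = 14.0982, theta = 121.6608 degrees


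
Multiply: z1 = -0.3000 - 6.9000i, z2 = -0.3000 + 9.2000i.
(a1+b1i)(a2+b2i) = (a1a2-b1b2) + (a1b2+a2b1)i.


Real = -0.3*(-0.3) - (-6.9)*9.2 = 0.09 - (-63.48) = 63.57
Imag = -0.3*9.2 - (0.3)*(-6.9) = -2.76 + 2.07 = -0.69

63.5700 - 0.6900i


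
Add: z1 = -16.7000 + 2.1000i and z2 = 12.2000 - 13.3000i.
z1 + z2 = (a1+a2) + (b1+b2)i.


Real: -16.7 + 12.2 = -4.5
Imag: 2.1 - 13.3 = -11.2

-4.5000 - 11.2000i


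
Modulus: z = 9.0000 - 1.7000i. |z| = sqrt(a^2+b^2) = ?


|z| = sqrt(9^2 + (-1.7)^2) = sqrt(81 + 2.89) = sqrt(83.89) = 9.1591

|z| = 9.1591


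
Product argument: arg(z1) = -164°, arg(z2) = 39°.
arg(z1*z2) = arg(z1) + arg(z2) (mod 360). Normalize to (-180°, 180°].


arg(z1*z2) = -164° + 39° = -125°
Normalized to (-180°, 180°]: -125°

-125°


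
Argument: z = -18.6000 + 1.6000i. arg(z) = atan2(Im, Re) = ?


Re = -18.6, Im = 1.6
arg = atan2(1.6, -18.6) = 175.0834 degrees

arg(z) = 175.0834 degrees


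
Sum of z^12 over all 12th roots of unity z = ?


The roots are w_k = w^k with w = e^(2*pi*i/12), and (w^k)^12 = (w^12)^k.
So S = 1 + u + u^2 + ... + u^(11) with u = w^12.
12 = 1*12 + 0, so 12 is a multiple of 12 and u = (w^12)^1 = 1.
Every one of the 12 terms equals 1: S = 12

S = 12


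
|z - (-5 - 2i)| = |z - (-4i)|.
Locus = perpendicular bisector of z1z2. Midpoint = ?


Equal distances means the locus is the perpendicular bisector of z1 and z2.
Midpoint = ((-5+0)/2, (-2+(-4))/2) = (-2.5000, -3.0000)

Perpendicular bisector through (-2.5000, -3.0000)


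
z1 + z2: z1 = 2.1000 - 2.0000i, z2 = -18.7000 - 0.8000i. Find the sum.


Real: 2.1 - 18.7 = -16.6
Imag: -2 - 0.8 = -2.8

-16.6000 - 2.8000i


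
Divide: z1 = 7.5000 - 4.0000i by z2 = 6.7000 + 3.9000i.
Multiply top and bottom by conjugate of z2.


Conjugate of z2 = 6.7000 - 3.9000i
Numerator: (7.5000 - 4.0000i)(6.7000 - 3.9000i) = 34.6500 - 56.0500i
Denominator: 6.7^2 + 3.9^2 = 60.1
Result = (34.6500 - 56.0500i)/60.1

0.5765 - 0.9326i


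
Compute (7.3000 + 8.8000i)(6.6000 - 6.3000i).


Real = 7.3*6.6 - 8.8*(-6.3) = 48.18 - (-55.44) = 103.62
Imag = 7.3*(-6.3) + 6.6*8.8 = -45.99 + 58.08 = 12.09

103.6200 + 12.0900i


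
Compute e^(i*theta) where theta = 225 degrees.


cos(225°) = -0.7071
sin(225°) = -0.7071

e^(i*225°) = -0.7071 - 0.7071i


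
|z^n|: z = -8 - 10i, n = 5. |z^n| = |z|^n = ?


|z| = sqrt(64+100) = sqrt(164) = 12.8062
|z^5| = |z|^5 = (sqrt(164))^5 = 164^2 * sqrt(164) = 26896*sqrt(164)

|z^5| = 26896*sqrt(164) ≈ 344436.8590


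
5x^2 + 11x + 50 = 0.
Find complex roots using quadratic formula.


disc = 11^2 - 4*5*50 = 121 - 1000 = -879
sqrt(|disc|) = sqrt(879) = 29.6479
Real part = -11/(2*5) = -1.1000
Imag part = 29.6479/(2*5) = 2.9648

-1.1000 ± 2.9648i


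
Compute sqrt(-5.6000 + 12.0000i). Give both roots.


|z| = sqrt(31.36+144) = 13.2424
sqrt((|z|+a)/2) = sqrt((13.2424+(-5.6))/2) = sqrt(3.8212) = 1.9548
sqrt((|z|-a)/2) = sqrt((13.2424-(-5.6))/2) = sqrt(9.4212) = 3.0694

±(1.9548 + 3.0694i) i.e. 1.9548 + 3.0694i and -1.9548 - 3.0694i


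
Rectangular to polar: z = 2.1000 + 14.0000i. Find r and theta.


r = sqrt(4.41+196) = sqrt(200.41) = 14.1566
theta = atan2(14, 2.1) = 81.4692 degrees

r = 14.1566, theta = 81.4692 degrees


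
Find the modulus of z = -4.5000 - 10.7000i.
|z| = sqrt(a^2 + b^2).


|z| = sqrt((-4.5)^2 + (-10.7)^2) = sqrt(20.25 + 114.49) = sqrt(134.74) = 11.6078

|z| = 11.6078


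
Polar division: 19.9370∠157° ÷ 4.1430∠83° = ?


r = 19.9370 / 4.1430 = 4.8122
theta = 157° - 83° = 74° = 74° (mod 360)

4.8122 cis(74°)


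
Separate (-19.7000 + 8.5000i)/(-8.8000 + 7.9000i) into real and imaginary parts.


Multiply by conjugate: (-19.7000 + 8.5000i)(-8.8000 - 7.9000i) / ((-8.8)^2 + 7.9^2)
Numerator real = -19.7*(-8.8) + 8.5*7.9 = 240.51
Numerator imag = 8.5*(-8.8) - (-19.7)*7.9 = 80.83
Denominator = 139.85
Re(z) = 240.51/139.85 = 1.7198
Im(z) = 80.83/139.85 = 0.5780

Re(z) = 1.7198, Im(z) = 0.5780


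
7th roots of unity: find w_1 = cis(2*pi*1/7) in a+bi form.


Angle = 360*1/7 = 51.4286°
a = cos(51.4286°) = 0.6235
b = sin(51.4286°) = 0.7818

0.6235 + 0.7818i


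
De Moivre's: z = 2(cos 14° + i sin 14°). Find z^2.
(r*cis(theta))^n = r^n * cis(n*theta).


r^2 = 2^2 = 4
n*theta = 2*14° = 28° = 28° (mod 360)
a = 4*cos(28°) = 3.5318
b = 4*sin(28°) = 1.8779

4 cis(28°) = 3.5318 + 1.8779i


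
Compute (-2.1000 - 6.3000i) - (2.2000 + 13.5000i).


Real: -2.1 - 2.2 = -4.3
Imag: -6.3 - 13.5 = -19.8

-4.3000 - 19.8000i


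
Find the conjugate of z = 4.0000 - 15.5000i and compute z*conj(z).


z_bar = 4.0000 + 15.5000i
z*z_bar = 4^2 + (-15.5)^2 = 16 + 240.25 = 256.25

z_bar = 4.0000 + 15.5000i, z*z_bar = 256.25


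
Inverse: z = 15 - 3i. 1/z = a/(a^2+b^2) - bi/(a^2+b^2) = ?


|z|^2 = 225+9 = 234
1/z = (15 + 3i)/234

1/z = 0.0641 + 0.0128i


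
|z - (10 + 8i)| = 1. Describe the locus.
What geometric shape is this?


|z - z0| = r is a circle with center z0 and radius r.
Center = (10, 8), radius = 1

Circle with center (10, 8) and radius 1


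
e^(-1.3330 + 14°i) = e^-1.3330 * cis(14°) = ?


e^-1.3330 = 0.2637
cos(14°) = 0.9703
sin(14°) = 0.2419
Real = 0.2637*0.9703 = 0.2559
Imag = 0.2637*0.2419 = 0.0638

0.2559 + 0.0638i


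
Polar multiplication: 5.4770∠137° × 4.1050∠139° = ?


r = 5.4770 * 4.1050 = 22.4831
theta = 137° + 139° = 276° = 276° (mod 360)

22.4831 cis(276°)


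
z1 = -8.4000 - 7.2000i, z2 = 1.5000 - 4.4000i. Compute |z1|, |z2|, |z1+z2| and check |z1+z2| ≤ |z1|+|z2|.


|z1| = sqrt((-8.4)^2 + (-7.2)^2) = sqrt(122.4) = 11.0635
|z2| = sqrt(1.5^2 + (-4.4)^2) = sqrt(21.61) = 4.6487
z1+z2 = -6.9000 - 11.6000i
|z1+z2| = sqrt(182.17) = 13.4970
|z1|+|z2| = 11.0635 + 4.6487 = 15.7122

|z1+z2| = 13.4970 ≤ |z1|+|z2| = 15.7122 (verified)


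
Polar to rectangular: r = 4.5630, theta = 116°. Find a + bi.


a = 4.5630*cos(116°) = 4.5630*(-0.43837) = -2.0003
b = 4.5630*sin(116°) = 4.5630*0.8988 = 4.1012

-2.0003 + 4.1012i


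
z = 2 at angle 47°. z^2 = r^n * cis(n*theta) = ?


r^2 = 2^2 = 4
n*theta = 2*47° = 94° = 94° (mod 360)
a = 4*cos(94°) = -0.2790
b = 4*sin(94°) = 3.9903

4 cis(94°) = -0.2790 + 3.9903i


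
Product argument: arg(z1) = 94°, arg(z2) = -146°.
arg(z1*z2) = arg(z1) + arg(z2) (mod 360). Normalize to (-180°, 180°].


arg(z1*z2) = 94° - 146° = -52°
Normalized to (-180°, 180°]: -52°

-52°


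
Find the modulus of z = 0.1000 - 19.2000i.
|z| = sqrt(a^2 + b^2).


|z| = sqrt(0.1^2 + (-19.2)^2) = sqrt(0.01 + 368.64) = sqrt(368.65) = 19.2003

|z| = 19.2003


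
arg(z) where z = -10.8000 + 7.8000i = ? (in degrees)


Re = -10.8, Im = 7.8
arg = atan2(7.8, -10.8) = 144.1623 degrees

arg(z) = 144.1623 degrees


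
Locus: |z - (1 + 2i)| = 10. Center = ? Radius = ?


|z - z0| = r is a circle with center z0 and radius r.
Center = (1, 2), radius = 10

Circle with center (1, 2) and radius 10


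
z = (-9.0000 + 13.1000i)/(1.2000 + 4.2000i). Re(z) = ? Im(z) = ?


Multiply by conjugate: (-9.0000 + 13.1000i)(1.2000 - 4.2000i) / (1.2^2 + 4.2^2)
Numerator real = -9*1.2 + 13.1*4.2 = 44.22
Numerator imag = 13.1*1.2 - (-9)*4.2 = 53.52
Denominator = 19.08
Re(z) = 44.22/19.08 = 2.3176
Im(z) = 53.52/19.08 = 2.8050

Re(z) = 2.3176, Im(z) = 2.8050


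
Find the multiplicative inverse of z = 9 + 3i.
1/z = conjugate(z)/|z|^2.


|z|^2 = 81+9 = 90
1/z = (9 - 3i)/90

1/z = 0.1000 - 0.0333i


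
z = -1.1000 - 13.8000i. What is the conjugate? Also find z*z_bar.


z_bar = -1.1000 + 13.8000i
z*z_bar = (-1.1)^2 + (-13.8)^2 = 1.21 + 190.44 = 191.65

z_bar = -1.1000 + 13.8000i, z*z_bar = 191.65


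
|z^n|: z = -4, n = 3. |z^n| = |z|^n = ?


|z| = sqrt(16+0) = sqrt(16) = 4
|z^3| = |z|^3 = 4^3 = 64

|z^3| = 64


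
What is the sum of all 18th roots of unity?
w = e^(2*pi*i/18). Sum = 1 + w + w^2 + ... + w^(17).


The sum of all 18th roots of unity is 0.
Geometric series: (1 - w^18)/(1 - w) = (1-1)/(1-w) = 0 since w^18 = 1, w ≠ 1.
Alternatively: coefficient of z^17 in z^18 - 1 is 0.

0


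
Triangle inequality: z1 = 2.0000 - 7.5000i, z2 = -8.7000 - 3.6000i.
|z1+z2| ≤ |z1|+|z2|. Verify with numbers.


|z1| = sqrt(2^2 + (-7.5)^2) = sqrt(60.25) = 7.7621
|z2| = sqrt((-8.7)^2 + (-3.6)^2) = sqrt(88.65) = 9.4154
z1+z2 = -6.7000 - 11.1000i
|z1+z2| = sqrt(168.1) = 12.9653
|z1|+|z2| = 7.7621 + 9.4154 = 17.1775

|z1+z2| = 12.9653 ≤ |z1|+|z2| = 17.1775 (verified)


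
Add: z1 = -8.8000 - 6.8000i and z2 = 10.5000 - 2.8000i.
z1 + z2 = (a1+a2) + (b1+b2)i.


Real: -8.8 + 10.5 = 1.7
Imag: -6.8 - 2.8 = -9.6

1.7000 - 9.6000i


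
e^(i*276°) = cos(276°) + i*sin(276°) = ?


cos(276°) = 0.1045
sin(276°) = -0.9945

e^(i*276°) = 0.1045 - 0.9945i


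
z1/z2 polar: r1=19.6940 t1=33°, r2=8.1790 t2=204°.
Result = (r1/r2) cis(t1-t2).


r = 19.6940 / 8.1790 = 2.4079
theta = 33° - 204° = -171° = 189° (mod 360)

2.4079 cis(189°)


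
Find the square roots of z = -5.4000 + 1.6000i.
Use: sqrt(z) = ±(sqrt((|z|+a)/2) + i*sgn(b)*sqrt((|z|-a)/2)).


|z| = sqrt(29.16+2.56) = 5.6321
sqrt((|z|+a)/2) = sqrt((5.6321+(-5.4))/2) = sqrt(0.1160) = 0.3406
sqrt((|z|-a)/2) = sqrt((5.6321-(-5.4))/2) = sqrt(5.5160) = 2.3486

±(0.3406 + 2.3486i) i.e. 0.3406 + 2.3486i and -0.3406 - 2.3486i


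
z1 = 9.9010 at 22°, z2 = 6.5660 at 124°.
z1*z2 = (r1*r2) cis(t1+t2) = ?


r = 9.9010 * 6.5660 = 65.0100
theta = 22° + 124° = 146° = 146° (mod 360)

65.0100 cis(146°)
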